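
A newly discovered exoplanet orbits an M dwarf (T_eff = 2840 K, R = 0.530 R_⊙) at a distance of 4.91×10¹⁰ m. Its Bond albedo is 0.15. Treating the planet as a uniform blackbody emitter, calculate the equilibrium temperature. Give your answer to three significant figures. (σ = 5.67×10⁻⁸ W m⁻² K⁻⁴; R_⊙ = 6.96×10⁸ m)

R_⋆ = 0.530 × 6.96×10⁸ = 3.69×10⁸ m.
L = 4πR_⋆²σT_⋆⁴ = 4π(3.69×10⁸)² × 5.67×10⁻⁸ × (2840)⁴ = 6.31×10²⁴ W.
S = L/(4πd²) = 208 W m⁻².
Energy balance: absorbed = emitted ⇒ πR²·S(1−A) = 4πR²·σT_eq⁴, so T_eq⁴ = S(1−A)/(4σ).
T_eq = [208 × 0.85 / (4 × 5.67×10⁻⁸)]^(1/4) = (7.80×10⁸)^(1/4) = 167 K.

T_eq ≈ 167 K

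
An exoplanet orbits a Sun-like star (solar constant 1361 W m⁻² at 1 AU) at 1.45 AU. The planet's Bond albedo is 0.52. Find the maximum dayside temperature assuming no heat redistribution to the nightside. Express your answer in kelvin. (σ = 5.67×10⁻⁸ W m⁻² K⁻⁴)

Flux at 1.45 AU: S = 1361/1.45² = 647 W m⁻².
With no redistribution each surface element balances locally: S(1−A) = σT⁴.
T = [647 × 0.48 / 5.67×10⁻⁸]^(1/4) = (5.48×10⁹)^(1/4) = 272 K.

T_ss ≈ 272 K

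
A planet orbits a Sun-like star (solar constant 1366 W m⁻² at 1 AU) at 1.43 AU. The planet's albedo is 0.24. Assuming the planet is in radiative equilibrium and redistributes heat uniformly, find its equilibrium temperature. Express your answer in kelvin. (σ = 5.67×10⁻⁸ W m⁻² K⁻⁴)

T_eq ≈ 218 K

Flux at 1.43 AU: S = 1366/1.43² = 668 W m⁻².
Energy balance: absorbed = emitted ⇒ πR²·S(1−A) = 4πR²·σT_eq⁴, so T_eq⁴ = S(1−A)/(4σ).
T_eq = [668 × 0.76 / (4 × 5.67×10⁻⁸)]^(1/4) = (2.24×10⁹)^(1/4) = 218 K.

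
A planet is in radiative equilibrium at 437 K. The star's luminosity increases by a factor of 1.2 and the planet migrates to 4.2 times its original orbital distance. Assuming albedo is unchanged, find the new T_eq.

T_eq ∝ L^(1/4) · d^(−1/2).
T′ = 437 × 1.2^(1/4) / 4.2^(1/2) = 223 K.

T_eq ≈ 223 K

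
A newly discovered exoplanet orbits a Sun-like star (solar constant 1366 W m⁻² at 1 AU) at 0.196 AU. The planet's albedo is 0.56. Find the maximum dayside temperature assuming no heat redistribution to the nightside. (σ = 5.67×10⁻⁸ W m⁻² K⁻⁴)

T_ss ≈ 725 K

Flux at 0.196 AU: S = 1366/0.196² = 3.56×10⁴ W m⁻².
With no redistribution each surface element balances locally: S(1−A) = σT⁴.
T = [3.56×10⁴ × 0.44 / 5.67×10⁻⁸]^(1/4) = (2.76×10¹¹)^(1/4) = 725 K.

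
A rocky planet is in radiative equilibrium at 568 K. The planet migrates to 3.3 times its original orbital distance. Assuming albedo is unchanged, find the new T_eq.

T_eq ∝ L^(1/4) · d^(−1/2).
T′ = 568 / 3.3^(1/2) = 313 K.

T_eq ≈ 313 K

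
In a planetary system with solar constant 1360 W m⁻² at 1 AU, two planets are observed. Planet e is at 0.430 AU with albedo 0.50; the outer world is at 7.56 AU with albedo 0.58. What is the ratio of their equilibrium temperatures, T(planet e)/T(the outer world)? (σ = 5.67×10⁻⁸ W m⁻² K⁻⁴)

T_eq = [S₀(1−A)/(4σd²)]^(1/4), so T ∝ (1−A)^(1/4) / √d.
T₁ = [1360×0.50/(4×5.67×10⁻⁸×0.430²)]^(1/4) = 356.85 K.
T₂ = [1360×0.42/(4×5.67×10⁻⁸×7.56²)]^(1/4) = 81.48 K.

T₁/T₂ ≈ 4.380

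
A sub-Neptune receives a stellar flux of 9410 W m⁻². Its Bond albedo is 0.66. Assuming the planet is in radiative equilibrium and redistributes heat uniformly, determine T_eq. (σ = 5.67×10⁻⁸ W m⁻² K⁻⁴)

T_eq ≈ 345 K

Energy balance: absorbed = emitted ⇒ πR²·S(1−A) = 4πR²·σT_eq⁴, so T_eq⁴ = S(1−A)/(4σ).
T_eq = [9410 × 0.34 / (4 × 5.67×10⁻⁸)]^(1/4) = (1.41×10¹⁰)^(1/4) = 345 K.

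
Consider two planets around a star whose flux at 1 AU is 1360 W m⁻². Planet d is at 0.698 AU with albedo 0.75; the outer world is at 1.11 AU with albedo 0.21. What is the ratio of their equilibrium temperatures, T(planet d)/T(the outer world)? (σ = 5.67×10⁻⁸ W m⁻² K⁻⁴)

T₁/T₂ ≈ 0.946

T_eq = [S₀(1−A)/(4σd²)]^(1/4), so T ∝ (1−A)^(1/4) / √d.
T₁ = [1360×0.25/(4×5.67×10⁻⁸×0.698²)]^(1/4) = 235.52 K.
T₂ = [1360×0.79/(4×5.67×10⁻⁸×1.11²)]^(1/4) = 249.01 K.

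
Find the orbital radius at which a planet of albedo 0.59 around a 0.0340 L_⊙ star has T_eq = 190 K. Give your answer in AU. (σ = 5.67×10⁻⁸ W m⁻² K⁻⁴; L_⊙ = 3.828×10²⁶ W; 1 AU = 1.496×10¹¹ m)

L = 0.0340 × 3.828×10²⁶ = 1.30×10²⁵ W.
From T_eq⁴ = L(1−A)/(16πσd²): d = √[L(1−A)/(16πσT_eq⁴)].
d = √[1.30×10²⁵ × 0.41 / (16π × 5.67×10⁻⁸ × (190)⁴)] = 3.79×10¹⁰ m = 0.253 AU.

d ≈ 0.253 AU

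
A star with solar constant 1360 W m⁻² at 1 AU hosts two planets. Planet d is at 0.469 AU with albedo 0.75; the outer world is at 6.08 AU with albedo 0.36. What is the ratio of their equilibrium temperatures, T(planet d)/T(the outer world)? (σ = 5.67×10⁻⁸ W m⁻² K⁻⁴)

T₁/T₂ ≈ 2.846

T_eq = [S₀(1−A)/(4σd²)]^(1/4), so T ∝ (1−A)^(1/4) / √d.
T₁ = [1360×0.25/(4×5.67×10⁻⁸×0.469²)]^(1/4) = 287.32 K.
T₂ = [1360×0.64/(4×5.67×10⁻⁸×6.08²)]^(1/4) = 100.94 K.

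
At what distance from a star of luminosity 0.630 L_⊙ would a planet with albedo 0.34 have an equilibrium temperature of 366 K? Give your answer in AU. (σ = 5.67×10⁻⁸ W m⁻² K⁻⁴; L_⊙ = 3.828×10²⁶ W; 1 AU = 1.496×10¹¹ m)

d ≈ 0.373 AU

L = 0.630 × 3.828×10²⁶ = 2.41×10²⁶ W.
From T_eq⁴ = L(1−A)/(16πσd²): d = √[L(1−A)/(16πσT_eq⁴)].
d = √[2.41×10²⁶ × 0.66 / (16π × 5.67×10⁻⁸ × (366)⁴)] = 5.58×10¹⁰ m = 0.373 AU.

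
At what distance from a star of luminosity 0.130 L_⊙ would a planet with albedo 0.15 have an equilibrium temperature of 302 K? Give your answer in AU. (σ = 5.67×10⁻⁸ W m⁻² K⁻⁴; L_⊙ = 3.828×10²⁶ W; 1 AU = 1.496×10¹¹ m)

L = 0.130 × 3.828×10²⁶ = 4.98×10²⁵ W.
From T_eq⁴ = L(1−A)/(16πσd²): d = √[L(1−A)/(16πσT_eq⁴)].
d = √[4.98×10²⁵ × 0.85 / (16π × 5.67×10⁻⁸ × (302)⁴)] = 4.22×10¹⁰ m = 0.282 AU.

d ≈ 0.282 AU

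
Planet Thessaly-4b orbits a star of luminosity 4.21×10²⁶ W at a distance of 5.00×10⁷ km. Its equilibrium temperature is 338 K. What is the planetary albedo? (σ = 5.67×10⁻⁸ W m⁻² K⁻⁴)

A ≈ 0.78

d = 5.00×10⁷ km = 5.00×10¹⁰ m.
Flux: S = L/(4πd²) = 4.21×10²⁶/(4π×(5.00×10¹⁰)²) = 1.34×10⁴ W m⁻².
From T_eq⁴ = S(1−A)/(4σ): 1−A = 4σT_eq⁴/S.
1−A = 4 × 5.67×10⁻⁸ × (338)⁴ / 1.34×10⁴ = 0.221.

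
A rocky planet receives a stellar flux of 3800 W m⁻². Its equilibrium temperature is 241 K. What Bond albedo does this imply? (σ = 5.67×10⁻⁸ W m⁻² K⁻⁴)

From T_eq⁴ = S(1−A)/(4σ): 1−A = 4σT_eq⁴/S.
1−A = 4 × 5.67×10⁻⁸ × (241)⁴ / 3800 = 0.201.

A ≈ 0.80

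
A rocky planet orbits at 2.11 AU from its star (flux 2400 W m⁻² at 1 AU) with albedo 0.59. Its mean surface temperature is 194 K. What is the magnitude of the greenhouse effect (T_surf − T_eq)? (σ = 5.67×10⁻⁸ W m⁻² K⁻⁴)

S = 2400/2.11² = 539.1 W m⁻².
T_eq = [S(1−A)/(4σ)]^(1/4) = [539.1×0.41/(4×5.67×10⁻⁸)]^(1/4) = 176.7 K.
ΔT = T_surf − T_eq = 194 − 176.7.

ΔT ≈ 17.3 K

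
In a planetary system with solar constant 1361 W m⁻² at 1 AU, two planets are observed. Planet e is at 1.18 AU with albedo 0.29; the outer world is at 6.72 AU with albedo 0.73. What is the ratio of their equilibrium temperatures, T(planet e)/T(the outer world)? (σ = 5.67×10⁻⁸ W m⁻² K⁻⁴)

T₁/T₂ ≈ 3.039

T_eq = [S₀(1−A)/(4σd²)]^(1/4), so T ∝ (1−A)^(1/4) / √d.
T₁ = [1361×0.71/(4×5.67×10⁻⁸×1.18²)]^(1/4) = 235.19 K.
T₂ = [1361×0.27/(4×5.67×10⁻⁸×6.72²)]^(1/4) = 77.39 K.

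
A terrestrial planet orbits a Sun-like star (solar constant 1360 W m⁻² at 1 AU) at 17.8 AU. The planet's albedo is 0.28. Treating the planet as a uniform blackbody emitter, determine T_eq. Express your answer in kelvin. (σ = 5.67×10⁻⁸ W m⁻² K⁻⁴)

Flux at 17.8 AU: S = 1360/17.8² = 4.29 W m⁻².
Energy balance: absorbed = emitted ⇒ πR²·S(1−A) = 4πR²·σT_eq⁴, so T_eq⁴ = S(1−A)/(4σ).
T_eq = [4.29 × 0.72 / (4 × 5.67×10⁻⁸)]^(1/4) = (1.36×10⁷)^(1/4) = 60.8 K.

T_eq ≈ 60.8 K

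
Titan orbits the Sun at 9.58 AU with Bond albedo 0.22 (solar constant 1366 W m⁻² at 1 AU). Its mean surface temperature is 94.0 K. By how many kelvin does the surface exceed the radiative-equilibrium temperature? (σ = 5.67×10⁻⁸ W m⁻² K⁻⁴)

S = 1366/9.58² = 14.88 W m⁻².
T_eq = [S(1−A)/(4σ)]^(1/4) = [14.88×0.78/(4×5.67×10⁻⁸)]^(1/4) = 84.6 K.
ΔT = T_surf − T_eq = 94 − 84.6.

ΔT ≈ 9.4 K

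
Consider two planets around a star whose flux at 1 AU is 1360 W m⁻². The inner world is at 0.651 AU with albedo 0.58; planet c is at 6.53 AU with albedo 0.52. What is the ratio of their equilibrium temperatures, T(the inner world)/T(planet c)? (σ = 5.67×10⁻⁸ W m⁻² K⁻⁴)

T_eq = [S₀(1−A)/(4σd²)]^(1/4), so T ∝ (1−A)^(1/4) / √d.
T₁ = [1360×0.42/(4×5.67×10⁻⁸×0.651²)]^(1/4) = 277.65 K.
T₂ = [1360×0.48/(4×5.67×10⁻⁸×6.53²)]^(1/4) = 90.64 K.

T₁/T₂ ≈ 3.063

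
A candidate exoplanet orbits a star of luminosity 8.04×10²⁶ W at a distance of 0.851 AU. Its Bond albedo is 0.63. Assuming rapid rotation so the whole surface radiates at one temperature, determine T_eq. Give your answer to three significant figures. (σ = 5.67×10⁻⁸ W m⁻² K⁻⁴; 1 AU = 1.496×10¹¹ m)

T_eq ≈ 283 K

d = 0.851 AU = 1.27×10¹¹ m.
Flux: S = L/(4πd²) = 8.04×10²⁶/(4π×(1.27×10¹¹)²) = 3950 W m⁻².
Energy balance: absorbed = emitted ⇒ πR²·S(1−A) = 4πR²·σT_eq⁴, so T_eq⁴ = S(1−A)/(4σ).
T_eq = [3950 × 0.37 / (4 × 5.67×10⁻⁸)]^(1/4) = (6.44×10⁹)^(1/4) = 283 K.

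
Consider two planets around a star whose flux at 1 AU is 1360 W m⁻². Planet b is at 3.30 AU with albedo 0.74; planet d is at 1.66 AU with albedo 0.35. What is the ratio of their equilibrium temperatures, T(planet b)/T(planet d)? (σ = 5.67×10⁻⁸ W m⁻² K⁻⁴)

T_eq = [S₀(1−A)/(4σd²)]^(1/4), so T ∝ (1−A)^(1/4) / √d.
T₁ = [1360×0.26/(4×5.67×10⁻⁸×3.30²)]^(1/4) = 109.39 K.
T₂ = [1360×0.65/(4×5.67×10⁻⁸×1.66²)]^(1/4) = 193.93 K.

T₁/T₂ ≈ 0.564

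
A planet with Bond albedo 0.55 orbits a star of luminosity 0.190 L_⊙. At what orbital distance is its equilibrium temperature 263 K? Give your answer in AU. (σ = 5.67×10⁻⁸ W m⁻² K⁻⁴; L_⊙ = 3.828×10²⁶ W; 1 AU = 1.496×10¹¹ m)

L = 0.190 × 3.828×10²⁶ = 7.27×10²⁵ W.
From T_eq⁴ = L(1−A)/(16πσd²): d = √[L(1−A)/(16πσT_eq⁴)].
d = √[7.27×10²⁵ × 0.45 / (16π × 5.67×10⁻⁸ × (263)⁴)] = 4.90×10¹⁰ m = 0.327 AU.

d ≈ 0.327 AU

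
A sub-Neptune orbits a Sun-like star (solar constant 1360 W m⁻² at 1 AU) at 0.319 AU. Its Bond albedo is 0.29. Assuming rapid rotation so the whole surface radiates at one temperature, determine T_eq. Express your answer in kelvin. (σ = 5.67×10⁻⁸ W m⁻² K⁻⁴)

T_eq ≈ 452 K

Flux at 0.319 AU: S = 1360/0.319² = 1.34×10⁴ W m⁻².
Energy balance: absorbed = emitted ⇒ πR²·S(1−A) = 4πR²·σT_eq⁴, so T_eq⁴ = S(1−A)/(4σ).
T_eq = [1.34×10⁴ × 0.71 / (4 × 5.67×10⁻⁸)]^(1/4) = (4.18×10¹⁰)^(1/4) = 452 K.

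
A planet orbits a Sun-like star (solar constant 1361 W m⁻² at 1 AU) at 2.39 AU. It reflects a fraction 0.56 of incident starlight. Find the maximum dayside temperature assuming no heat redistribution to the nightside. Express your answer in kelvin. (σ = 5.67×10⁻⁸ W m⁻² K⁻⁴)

T_ss ≈ 207 K

Flux at 2.39 AU: S = 1361/2.39² = 238 W m⁻².
With no redistribution each surface element balances locally: S(1−A) = σT⁴.
T = [238 × 0.44 / 5.67×10⁻⁸]^(1/4) = (1.85×10⁹)^(1/4) = 207 K.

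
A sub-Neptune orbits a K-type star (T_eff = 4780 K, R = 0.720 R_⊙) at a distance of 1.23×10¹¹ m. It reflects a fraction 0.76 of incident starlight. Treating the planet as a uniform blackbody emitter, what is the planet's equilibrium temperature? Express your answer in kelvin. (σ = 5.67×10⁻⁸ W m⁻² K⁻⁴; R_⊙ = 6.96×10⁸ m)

R_⋆ = 0.720 × 6.96×10⁸ = 5.01×10⁸ m.
L = 4πR_⋆²σT_⋆⁴ = 4π(5.01×10⁸)² × 5.67×10⁻⁸ × (4780)⁴ = 9.34×10²⁵ W.
S = L/(4πd²) = 491 W m⁻².
Energy balance: absorbed = emitted ⇒ πR²·S(1−A) = 4πR²·σT_eq⁴, so T_eq⁴ = S(1−A)/(4σ).
T_eq = [491 × 0.24 / (4 × 5.67×10⁻⁸)]^(1/4) = (5.20×10⁸)^(1/4) = 151 K.

T_eq ≈ 151 K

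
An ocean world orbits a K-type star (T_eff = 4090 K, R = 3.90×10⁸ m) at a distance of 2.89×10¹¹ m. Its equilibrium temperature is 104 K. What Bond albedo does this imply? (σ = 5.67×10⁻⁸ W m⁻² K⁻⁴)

L = 4πR_⋆²σT_⋆⁴ = 4π(3.90×10⁸)² × 5.67×10⁻⁸ × (4090)⁴ = 3.03×10²⁵ W.
S = L/(4πd²) = 28.9 W m⁻².
From T_eq⁴ = S(1−A)/(4σ): 1−A = 4σT_eq⁴/S.
1−A = 4 × 5.67×10⁻⁸ × (104)⁴ / 28.9 = 0.918.

A ≈ 0.08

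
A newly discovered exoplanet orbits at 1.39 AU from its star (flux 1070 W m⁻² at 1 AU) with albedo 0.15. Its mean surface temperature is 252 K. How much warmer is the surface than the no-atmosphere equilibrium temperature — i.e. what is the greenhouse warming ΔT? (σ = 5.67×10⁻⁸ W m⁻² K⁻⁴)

ΔT ≈ 38.6 K

S = 1070/1.39² = 553.8 W m⁻².
T_eq = [S(1−A)/(4σ)]^(1/4) = [553.8×0.85/(4×5.67×10⁻⁸)]^(1/4) = 213.4 K.
ΔT = T_surf − T_eq = 252 − 213.4.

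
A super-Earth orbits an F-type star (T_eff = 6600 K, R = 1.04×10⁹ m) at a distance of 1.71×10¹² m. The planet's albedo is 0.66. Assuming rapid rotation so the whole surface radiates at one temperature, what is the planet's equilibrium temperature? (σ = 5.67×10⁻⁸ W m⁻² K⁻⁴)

T_eq ≈ 87.9 K

L = 4πR_⋆²σT_⋆⁴ = 4π(1.04×10⁹)² × 5.67×10⁻⁸ × (6600)⁴ = 1.46×10²⁷ W.
S = L/(4πd²) = 39.8 W m⁻².
Energy balance: absorbed = emitted ⇒ πR²·S(1−A) = 4πR²·σT_eq⁴, so T_eq⁴ = S(1−A)/(4σ).
T_eq = [39.8 × 0.34 / (4 × 5.67×10⁻⁸)]^(1/4) = (5.97×10⁷)^(1/4) = 87.9 K.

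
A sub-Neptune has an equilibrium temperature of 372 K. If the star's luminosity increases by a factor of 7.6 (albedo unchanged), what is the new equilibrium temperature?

T_eq ≈ 618 K

T_eq ∝ L^(1/4) · d^(−1/2).
T′ = 372 × 7.6^(1/4) = 618 K.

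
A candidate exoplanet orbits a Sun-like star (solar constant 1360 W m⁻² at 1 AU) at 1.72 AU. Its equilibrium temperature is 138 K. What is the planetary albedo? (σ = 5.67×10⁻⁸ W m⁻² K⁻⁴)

A ≈ 0.82

Flux at 1.72 AU: S = 1360/1.72² = 460 W m⁻².
From T_eq⁴ = S(1−A)/(4σ): 1−A = 4σT_eq⁴/S.
1−A = 4 × 5.67×10⁻⁸ × (138)⁴ / 460 = 0.179.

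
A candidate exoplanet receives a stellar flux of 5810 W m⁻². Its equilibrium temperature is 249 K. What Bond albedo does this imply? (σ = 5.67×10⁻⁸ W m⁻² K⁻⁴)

A ≈ 0.85

From T_eq⁴ = S(1−A)/(4σ): 1−A = 4σT_eq⁴/S.
1−A = 4 × 5.67×10⁻⁸ × (249)⁴ / 5810 = 0.150.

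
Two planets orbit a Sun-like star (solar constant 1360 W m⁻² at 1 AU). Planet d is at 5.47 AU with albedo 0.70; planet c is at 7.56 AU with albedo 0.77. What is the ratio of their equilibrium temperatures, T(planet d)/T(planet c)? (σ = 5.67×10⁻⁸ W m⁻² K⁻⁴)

T_eq = [S₀(1−A)/(4σd²)]^(1/4), so T ∝ (1−A)^(1/4) / √d.
T₁ = [1360×0.30/(4×5.67×10⁻⁸×5.47²)]^(1/4) = 88.06 K.
T₂ = [1360×0.23/(4×5.67×10⁻⁸×7.56²)]^(1/4) = 70.09 K.

T₁/T₂ ≈ 1.256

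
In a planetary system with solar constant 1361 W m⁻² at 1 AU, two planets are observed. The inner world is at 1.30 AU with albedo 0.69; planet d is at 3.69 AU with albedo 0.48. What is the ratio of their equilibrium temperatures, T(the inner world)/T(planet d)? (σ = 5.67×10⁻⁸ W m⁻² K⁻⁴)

T_eq = [S₀(1−A)/(4σd²)]^(1/4), so T ∝ (1−A)^(1/4) / √d.
T₁ = [1361×0.31/(4×5.67×10⁻⁸×1.30²)]^(1/4) = 182.15 K.
T₂ = [1361×0.52/(4×5.67×10⁻⁸×3.69²)]^(1/4) = 123.04 K.

T₁/T₂ ≈ 1.480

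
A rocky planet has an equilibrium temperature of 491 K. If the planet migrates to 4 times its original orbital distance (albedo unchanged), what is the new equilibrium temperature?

T_eq ≈ 246 K

T_eq ∝ L^(1/4) · d^(−1/2).
T′ = 491 / 4^(1/2) = 246 K.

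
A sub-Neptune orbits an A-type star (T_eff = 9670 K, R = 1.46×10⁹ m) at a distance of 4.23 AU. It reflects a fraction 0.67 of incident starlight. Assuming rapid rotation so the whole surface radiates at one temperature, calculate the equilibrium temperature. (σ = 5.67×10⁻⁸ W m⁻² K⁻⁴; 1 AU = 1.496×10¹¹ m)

T_eq ≈ 249 K

d = 4.23 AU = 6.33×10¹¹ m.
L = 4πR_⋆²σT_⋆⁴ = 4π(1.46×10⁹)² × 5.67×10⁻⁸ × (9670)⁴ = 1.33×10²⁸ W.
S = L/(4πd²) = 2640 W m⁻².
Energy balance: absorbed = emitted ⇒ πR²·S(1−A) = 4πR²·σT_eq⁴, so T_eq⁴ = S(1−A)/(4σ).
T_eq = [2640 × 0.33 / (4 × 5.67×10⁻⁸)]^(1/4) = (3.84×10⁹)^(1/4) = 249 K.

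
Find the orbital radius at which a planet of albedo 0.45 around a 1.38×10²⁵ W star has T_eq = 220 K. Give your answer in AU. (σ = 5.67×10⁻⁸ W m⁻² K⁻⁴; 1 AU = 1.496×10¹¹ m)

From T_eq⁴ = L(1−A)/(16πσd²): d = √[L(1−A)/(16πσT_eq⁴)].
d = √[1.38×10²⁵ × 0.55 / (16π × 5.67×10⁻⁸ × (220)⁴)] = 3.37×10¹⁰ m = 0.225 AU.

d ≈ 0.225 AU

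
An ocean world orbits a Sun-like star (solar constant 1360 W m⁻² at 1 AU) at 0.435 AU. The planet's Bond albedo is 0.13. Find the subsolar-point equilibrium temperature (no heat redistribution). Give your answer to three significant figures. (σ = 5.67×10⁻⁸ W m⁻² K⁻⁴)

Flux at 0.435 AU: S = 1360/0.435² = 7190 W m⁻².
At the subsolar point the surface absorbs S(1−A) and emits σT⁴ per unit area — no factor of 4, since only the local patch is in balance.
T = [7190 × 0.87 / 5.67×10⁻⁸]^(1/4) = (1.10×10¹¹)^(1/4) = 576 K.

T_ss ≈ 576 K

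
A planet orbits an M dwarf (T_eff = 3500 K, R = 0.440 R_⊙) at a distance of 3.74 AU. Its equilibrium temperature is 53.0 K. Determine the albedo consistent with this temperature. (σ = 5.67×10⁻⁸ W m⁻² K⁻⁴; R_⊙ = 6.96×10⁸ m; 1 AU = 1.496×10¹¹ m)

A ≈ 0.30

R_⋆ = 0.440 × 6.96×10⁸ = 3.06×10⁸ m.
d = 3.74 AU = 5.60×10¹¹ m.
L = 4πR_⋆²σT_⋆⁴ = 4π(3.06×10⁸)² × 5.67×10⁻⁸ × (3500)⁴ = 1.00×10²⁵ W.
S = L/(4πd²) = 2.55 W m⁻².
From T_eq⁴ = S(1−A)/(4σ): 1−A = 4σT_eq⁴/S.
1−A = 4 × 5.67×10⁻⁸ × (53.0)⁴ / 2.55 = 0.702.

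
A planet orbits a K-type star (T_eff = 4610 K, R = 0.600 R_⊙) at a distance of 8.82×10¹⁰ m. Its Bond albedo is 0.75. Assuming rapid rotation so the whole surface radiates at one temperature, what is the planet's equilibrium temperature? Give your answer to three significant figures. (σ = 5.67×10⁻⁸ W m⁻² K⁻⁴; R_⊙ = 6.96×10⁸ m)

R_⋆ = 0.600 × 6.96×10⁸ = 4.18×10⁸ m.
L = 4πR_⋆²σT_⋆⁴ = 4π(4.18×10⁸)² × 5.67×10⁻⁸ × (4610)⁴ = 5.61×10²⁵ W.
S = L/(4πd²) = 574 W m⁻².
Energy balance: absorbed = emitted ⇒ πR²·S(1−A) = 4πR²·σT_eq⁴, so T_eq⁴ = S(1−A)/(4σ).
T_eq = [574 × 0.25 / (4 × 5.67×10⁻⁸)]^(1/4) = (6.33×10⁸)^(1/4) = 159 K.

T_eq ≈ 159 K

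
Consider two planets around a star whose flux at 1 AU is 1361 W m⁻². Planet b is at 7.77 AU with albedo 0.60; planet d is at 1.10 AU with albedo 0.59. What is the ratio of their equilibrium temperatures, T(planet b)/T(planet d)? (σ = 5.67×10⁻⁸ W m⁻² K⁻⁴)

T₁/T₂ ≈ 0.374

T_eq = [S₀(1−A)/(4σd²)]^(1/4), so T ∝ (1−A)^(1/4) / √d.
T₁ = [1361×0.40/(4×5.67×10⁻⁸×7.77²)]^(1/4) = 79.41 K.
T₂ = [1361×0.41/(4×5.67×10⁻⁸×1.10²)]^(1/4) = 212.35 K.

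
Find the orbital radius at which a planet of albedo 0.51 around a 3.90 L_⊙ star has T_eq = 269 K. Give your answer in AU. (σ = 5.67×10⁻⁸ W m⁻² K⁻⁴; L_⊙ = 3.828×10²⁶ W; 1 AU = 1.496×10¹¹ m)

L = 3.90 × 3.828×10²⁶ = 1.49×10²⁷ W.
From T_eq⁴ = L(1−A)/(16πσd²): d = √[L(1−A)/(16πσT_eq⁴)].
d = √[1.49×10²⁷ × 0.49 / (16π × 5.67×10⁻⁸ × (269)⁴)] = 2.21×10¹¹ m = 1.48 AU.

d ≈ 1.48 AU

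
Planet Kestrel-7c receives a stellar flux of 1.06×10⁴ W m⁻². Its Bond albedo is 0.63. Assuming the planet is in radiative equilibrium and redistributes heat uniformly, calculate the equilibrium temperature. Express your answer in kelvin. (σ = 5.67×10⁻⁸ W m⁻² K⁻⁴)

Energy balance: absorbed = emitted ⇒ πR²·S(1−A) = 4πR²·σT_eq⁴, so T_eq⁴ = S(1−A)/(4σ).
T_eq = [1.06×10⁴ × 0.37 / (4 × 5.67×10⁻⁸)]^(1/4) = (1.73×10¹⁰)^(1/4) = 363 K.

T_eq ≈ 363 K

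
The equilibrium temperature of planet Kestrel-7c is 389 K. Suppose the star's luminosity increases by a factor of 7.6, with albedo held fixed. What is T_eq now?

T_eq ≈ 646 K

T_eq ∝ L^(1/4) · d^(−1/2).
T′ = 389 × 7.6^(1/4) = 646 K.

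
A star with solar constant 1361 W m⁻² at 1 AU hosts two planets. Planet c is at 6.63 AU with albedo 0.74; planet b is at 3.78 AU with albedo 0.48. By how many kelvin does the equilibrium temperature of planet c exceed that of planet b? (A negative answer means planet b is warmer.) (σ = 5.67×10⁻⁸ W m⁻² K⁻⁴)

T_eq = [S₀(1−A)/(4σd²)]^(1/4), so T ∝ (1−A)^(1/4) / √d.
T₁ = [1361×0.26/(4×5.67×10⁻⁸×6.63²)]^(1/4) = 77.19 K.
T₂ = [1361×0.52/(4×5.67×10⁻⁸×3.78²)]^(1/4) = 121.57 K.

ΔT ≈ -44.4 K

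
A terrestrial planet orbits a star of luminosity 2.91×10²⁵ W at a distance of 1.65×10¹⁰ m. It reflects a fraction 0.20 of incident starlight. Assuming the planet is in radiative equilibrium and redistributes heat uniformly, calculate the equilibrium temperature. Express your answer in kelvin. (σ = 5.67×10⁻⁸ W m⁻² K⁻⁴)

T_eq ≈ 416 K

Flux: S = L/(4πd²) = 2.91×10²⁵/(4π×(1.65×10¹⁰)²) = 8510 W m⁻².
Energy balance: absorbed = emitted ⇒ πR²·S(1−A) = 4πR²·σT_eq⁴, so T_eq⁴ = S(1−A)/(4σ).
T_eq = [8510 × 0.80 / (4 × 5.67×10⁻⁸)]^(1/4) = (3.00×10¹⁰)^(1/4) = 416 K.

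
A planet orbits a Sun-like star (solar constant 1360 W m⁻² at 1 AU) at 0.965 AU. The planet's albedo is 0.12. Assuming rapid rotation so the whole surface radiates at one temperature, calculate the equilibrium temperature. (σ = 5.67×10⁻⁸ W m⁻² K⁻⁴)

T_eq ≈ 274 K

Flux at 0.965 AU: S = 1360/0.965² = 1460 W m⁻².
Energy balance: absorbed = emitted ⇒ πR²·S(1−A) = 4πR²·σT_eq⁴, so T_eq⁴ = S(1−A)/(4σ).
T_eq = [1460 × 0.88 / (4 × 5.67×10⁻⁸)]^(1/4) = (5.67×10⁹)^(1/4) = 274 K.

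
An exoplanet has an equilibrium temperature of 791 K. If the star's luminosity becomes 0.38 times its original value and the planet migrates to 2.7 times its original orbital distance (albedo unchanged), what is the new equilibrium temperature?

T_eq ∝ L^(1/4) · d^(−1/2).
T′ = 791 × 0.38^(1/4) / 2.7^(1/2) = 378 K.

T_eq ≈ 378 K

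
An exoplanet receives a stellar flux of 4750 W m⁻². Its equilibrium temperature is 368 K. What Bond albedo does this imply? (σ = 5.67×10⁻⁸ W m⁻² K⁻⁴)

A ≈ 0.12

From T_eq⁴ = S(1−A)/(4σ): 1−A = 4σT_eq⁴/S.
1−A = 4 × 5.67×10⁻⁸ × (368)⁴ / 4750 = 0.876.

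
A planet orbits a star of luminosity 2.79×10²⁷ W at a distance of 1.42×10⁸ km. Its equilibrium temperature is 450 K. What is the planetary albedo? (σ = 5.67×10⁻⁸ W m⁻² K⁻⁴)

A ≈ 0.16

d = 1.42×10⁸ km = 1.42×10¹¹ m.
Flux: S = L/(4πd²) = 2.79×10²⁷/(4π×(1.42×10¹¹)²) = 1.10×10⁴ W m⁻².
From T_eq⁴ = S(1−A)/(4σ): 1−A = 4σT_eq⁴/S.
1−A = 4 × 5.67×10⁻⁸ × (450)⁴ / 1.10×10⁴ = 0.845.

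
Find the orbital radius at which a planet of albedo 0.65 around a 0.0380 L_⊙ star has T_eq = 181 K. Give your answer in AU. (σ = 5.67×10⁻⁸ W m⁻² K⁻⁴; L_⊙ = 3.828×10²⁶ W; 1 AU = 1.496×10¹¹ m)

L = 0.0380 × 3.828×10²⁶ = 1.45×10²⁵ W.
From T_eq⁴ = L(1−A)/(16πσd²): d = √[L(1−A)/(16πσT_eq⁴)].
d = √[1.45×10²⁵ × 0.35 / (16π × 5.67×10⁻⁸ × (181)⁴)] = 4.08×10¹⁰ m = 0.273 AU.

d ≈ 0.273 AU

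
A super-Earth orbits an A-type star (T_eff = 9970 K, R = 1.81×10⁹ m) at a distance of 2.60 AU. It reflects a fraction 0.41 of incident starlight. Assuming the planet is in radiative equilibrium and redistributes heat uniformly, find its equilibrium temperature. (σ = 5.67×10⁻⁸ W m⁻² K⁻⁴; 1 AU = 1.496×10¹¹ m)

T_eq ≈ 421 K

d = 2.60 AU = 3.89×10¹¹ m.
L = 4πR_⋆²σT_⋆⁴ = 4π(1.81×10⁹)² × 5.67×10⁻⁸ × (9970)⁴ = 2.31×10²⁸ W.
S = L/(4πd²) = 1.21×10⁴ W m⁻².
Energy balance: absorbed = emitted ⇒ πR²·S(1−A) = 4πR²·σT_eq⁴, so T_eq⁴ = S(1−A)/(4σ).
T_eq = [1.21×10⁴ × 0.59 / (4 × 5.67×10⁻⁸)]^(1/4) = (3.16×10¹⁰)^(1/4) = 421 K.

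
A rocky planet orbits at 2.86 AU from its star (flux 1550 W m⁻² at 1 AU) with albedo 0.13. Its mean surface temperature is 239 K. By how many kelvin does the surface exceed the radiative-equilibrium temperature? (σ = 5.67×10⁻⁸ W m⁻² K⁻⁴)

ΔT ≈ 74.8 K

S = 1550/2.86² = 189.5 W m⁻².
T_eq = [S(1−A)/(4σ)]^(1/4) = [189.5×0.87/(4×5.67×10⁻⁸)]^(1/4) = 164.2 K.
ΔT = T_surf − T_eq = 239 − 164.2.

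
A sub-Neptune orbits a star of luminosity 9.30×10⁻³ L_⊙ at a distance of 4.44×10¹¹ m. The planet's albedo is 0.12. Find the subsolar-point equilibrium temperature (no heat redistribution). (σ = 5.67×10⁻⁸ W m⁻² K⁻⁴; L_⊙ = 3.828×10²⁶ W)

T_ss ≈ 68.7 K

L = 9.30×10⁻³ × 3.828×10²⁶ = 3.56×10²⁴ W.
Flux: S = L/(4πd²) = 3.56×10²⁴/(4π×(4.44×10¹¹)²) = 1.44 W m⁻².
At the subsolar point the surface absorbs S(1−A) and emits σT⁴ per unit area — no factor of 4, since only the local patch is in balance.
T = [1.44 × 0.88 / 5.67×10⁻⁸]^(1/4) = (2.23×10⁷)^(1/4) = 68.7 K.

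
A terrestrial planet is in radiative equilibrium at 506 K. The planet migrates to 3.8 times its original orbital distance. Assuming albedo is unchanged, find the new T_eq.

T_eq ∝ L^(1/4) · d^(−1/2).
T′ = 506 / 3.8^(1/2) = 260 K.

T_eq ≈ 260 K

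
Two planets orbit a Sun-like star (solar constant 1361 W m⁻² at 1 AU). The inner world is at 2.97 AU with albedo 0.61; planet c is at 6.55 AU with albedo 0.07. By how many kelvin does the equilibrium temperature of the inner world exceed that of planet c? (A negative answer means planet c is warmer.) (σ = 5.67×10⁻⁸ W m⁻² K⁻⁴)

T_eq = [S₀(1−A)/(4σd²)]^(1/4), so T ∝ (1−A)^(1/4) / √d.
T₁ = [1361×0.39/(4×5.67×10⁻⁸×2.97²)]^(1/4) = 127.63 K.
T₂ = [1361×0.93/(4×5.67×10⁻⁸×6.55²)]^(1/4) = 106.80 K.

ΔT ≈ 20.8 K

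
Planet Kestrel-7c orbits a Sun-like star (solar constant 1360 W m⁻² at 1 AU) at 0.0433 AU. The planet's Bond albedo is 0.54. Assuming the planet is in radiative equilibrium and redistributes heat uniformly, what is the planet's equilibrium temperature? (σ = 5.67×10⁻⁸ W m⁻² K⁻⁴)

Flux at 0.0433 AU: S = 1360/0.0433² = 7.25×10⁵ W m⁻².
Energy balance: absorbed = emitted ⇒ πR²·S(1−A) = 4πR²·σT_eq⁴, so T_eq⁴ = S(1−A)/(4σ).
T_eq = [7.25×10⁵ × 0.46 / (4 × 5.67×10⁻⁸)]^(1/4) = (1.47×10¹²)^(1/4) = 1100 K.

T_eq ≈ 1100 K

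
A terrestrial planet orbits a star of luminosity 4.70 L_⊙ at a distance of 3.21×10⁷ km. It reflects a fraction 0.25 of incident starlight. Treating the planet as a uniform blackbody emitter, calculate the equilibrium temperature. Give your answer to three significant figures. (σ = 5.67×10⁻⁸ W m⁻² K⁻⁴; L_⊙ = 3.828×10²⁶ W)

d = 3.21×10⁷ km = 3.21×10¹⁰ m.
L = 4.70 × 3.828×10²⁶ = 1.80×10²⁷ W.
Flux: S = L/(4πd²) = 1.80×10²⁷/(4π×(3.21×10¹⁰)²) = 1.39×10⁵ W m⁻².
Energy balance: absorbed = emitted ⇒ πR²·S(1−A) = 4πR²·σT_eq⁴, so T_eq⁴ = S(1−A)/(4σ).
T_eq = [1.39×10⁵ × 0.75 / (4 × 5.67×10⁻⁸)]^(1/4) = (4.59×10¹¹)^(1/4) = 823 K.

T_eq ≈ 823 K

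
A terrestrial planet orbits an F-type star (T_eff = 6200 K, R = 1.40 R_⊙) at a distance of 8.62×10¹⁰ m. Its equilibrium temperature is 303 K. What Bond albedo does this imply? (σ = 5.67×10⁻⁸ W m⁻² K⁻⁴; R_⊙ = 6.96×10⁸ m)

R_⋆ = 1.40 × 6.96×10⁸ = 9.74×10⁸ m.
L = 4πR_⋆²σT_⋆⁴ = 4π(9.74×10⁸)² × 5.67×10⁻⁸ × (6200)⁴ = 1.00×10²⁷ W.
S = L/(4πd²) = 1.07×10⁴ W m⁻².
From T_eq⁴ = S(1−A)/(4σ): 1−A = 4σT_eq⁴/S.
1−A = 4 × 5.67×10⁻⁸ × (303)⁴ / 1.07×10⁴ = 0.179.

A ≈ 0.82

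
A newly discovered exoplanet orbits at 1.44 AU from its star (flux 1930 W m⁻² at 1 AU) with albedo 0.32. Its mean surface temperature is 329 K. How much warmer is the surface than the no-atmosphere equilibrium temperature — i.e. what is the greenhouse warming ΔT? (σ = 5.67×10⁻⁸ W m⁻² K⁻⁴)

S = 1930/1.44² = 930.7 W m⁻².
T_eq = [S(1−A)/(4σ)]^(1/4) = [930.7×0.68/(4×5.67×10⁻⁸)]^(1/4) = 229.8 K.
ΔT = T_surf − T_eq = 329 − 229.8.

ΔT ≈ 99.2 K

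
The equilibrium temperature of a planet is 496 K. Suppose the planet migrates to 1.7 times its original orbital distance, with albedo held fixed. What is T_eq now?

T_eq ≈ 380 K

T_eq ∝ L^(1/4) · d^(−1/2).
T′ = 496 / 1.7^(1/2) = 380 K.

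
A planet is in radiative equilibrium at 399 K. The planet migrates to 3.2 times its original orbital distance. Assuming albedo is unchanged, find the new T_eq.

T_eq ∝ L^(1/4) · d^(−1/2).
T′ = 399 / 3.2^(1/2) = 223 K.

T_eq ≈ 223 K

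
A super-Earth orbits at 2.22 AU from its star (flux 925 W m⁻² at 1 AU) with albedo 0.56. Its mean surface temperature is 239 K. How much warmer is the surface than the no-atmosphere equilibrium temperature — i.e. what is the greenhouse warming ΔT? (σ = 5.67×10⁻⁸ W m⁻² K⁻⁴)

ΔT ≈ 100.9 K

S = 925/2.22² = 187.7 W m⁻².
T_eq = [S(1−A)/(4σ)]^(1/4) = [187.7×0.44/(4×5.67×10⁻⁸)]^(1/4) = 138.1 K.
ΔT = T_surf − T_eq = 239 − 138.1.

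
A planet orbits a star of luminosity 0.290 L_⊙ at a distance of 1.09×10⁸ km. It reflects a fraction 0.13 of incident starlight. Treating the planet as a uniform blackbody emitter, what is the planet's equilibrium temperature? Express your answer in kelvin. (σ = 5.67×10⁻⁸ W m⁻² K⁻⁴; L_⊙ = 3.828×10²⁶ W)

d = 1.09×10⁸ km = 1.09×10¹¹ m.
L = 0.290 × 3.828×10²⁶ = 1.11×10²⁶ W.
Flux: S = L/(4πd²) = 1.11×10²⁶/(4π×(1.09×10¹¹)²) = 744 W m⁻².
Energy balance: absorbed = emitted ⇒ πR²·S(1−A) = 4πR²·σT_eq⁴, so T_eq⁴ = S(1−A)/(4σ).
T_eq = [744 × 0.87 / (4 × 5.67×10⁻⁸)]^(1/4) = (2.85×10⁹)^(1/4) = 231 K.

T_eq ≈ 231 K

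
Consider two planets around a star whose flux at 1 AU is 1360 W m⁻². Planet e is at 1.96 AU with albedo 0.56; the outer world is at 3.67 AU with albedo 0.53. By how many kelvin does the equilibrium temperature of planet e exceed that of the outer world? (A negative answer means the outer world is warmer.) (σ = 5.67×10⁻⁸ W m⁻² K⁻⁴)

ΔT ≈ 41.6 K

T_eq = [S₀(1−A)/(4σd²)]^(1/4), so T ∝ (1−A)^(1/4) / √d.
T₁ = [1360×0.44/(4×5.67×10⁻⁸×1.96²)]^(1/4) = 161.89 K.
T₂ = [1360×0.47/(4×5.67×10⁻⁸×3.67²)]^(1/4) = 120.27 K.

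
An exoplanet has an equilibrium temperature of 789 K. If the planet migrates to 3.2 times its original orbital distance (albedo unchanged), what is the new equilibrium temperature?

T_eq ∝ L^(1/4) · d^(−1/2).
T′ = 789 / 3.2^(1/2) = 441 K.

T_eq ≈ 441 K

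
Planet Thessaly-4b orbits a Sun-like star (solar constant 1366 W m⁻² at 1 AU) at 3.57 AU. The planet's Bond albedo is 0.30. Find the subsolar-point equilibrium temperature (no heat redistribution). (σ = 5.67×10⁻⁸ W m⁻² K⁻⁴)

Flux at 3.57 AU: S = 1366/3.57² = 107 W m⁻².
At the subsolar point the surface absorbs S(1−A) and emits σT⁴ per unit area — no factor of 4, since only the local patch is in balance.
T = [107 × 0.70 / 5.67×10⁻⁸]^(1/4) = (1.32×10⁹)^(1/4) = 191 K.

T_ss ≈ 191 K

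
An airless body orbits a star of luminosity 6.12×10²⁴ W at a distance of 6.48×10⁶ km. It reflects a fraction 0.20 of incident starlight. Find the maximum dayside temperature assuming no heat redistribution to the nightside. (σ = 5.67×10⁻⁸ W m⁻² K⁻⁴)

d = 6.48×10⁶ km = 6.48×10⁹ m.
Flux: S = L/(4πd²) = 6.12×10²⁴/(4π×(6.48×10⁹)²) = 1.16×10⁴ W m⁻².
With no redistribution each surface element balances locally: S(1−A) = σT⁴.
T = [1.16×10⁴ × 0.80 / 5.67×10⁻⁸]^(1/4) = (1.64×10¹¹)^(1/4) = 636 K.

T_ss ≈ 636 K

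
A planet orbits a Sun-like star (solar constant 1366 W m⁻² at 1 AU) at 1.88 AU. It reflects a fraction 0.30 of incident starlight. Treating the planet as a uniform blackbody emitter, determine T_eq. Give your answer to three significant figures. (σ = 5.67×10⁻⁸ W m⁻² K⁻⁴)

T_eq ≈ 186 K

Flux at 1.88 AU: S = 1366/1.88² = 386 W m⁻².
Energy balance: absorbed = emitted ⇒ πR²·S(1−A) = 4πR²·σT_eq⁴, so T_eq⁴ = S(1−A)/(4σ).
T_eq = [386 × 0.70 / (4 × 5.67×10⁻⁸)]^(1/4) = (1.19×10⁹)^(1/4) = 186 K.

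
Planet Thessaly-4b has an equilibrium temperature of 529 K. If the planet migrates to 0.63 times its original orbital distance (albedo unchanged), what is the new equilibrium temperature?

T_eq ∝ L^(1/4) · d^(−1/2).
T′ = 529 / 0.63^(1/2) = 666 K.

T_eq ≈ 666 K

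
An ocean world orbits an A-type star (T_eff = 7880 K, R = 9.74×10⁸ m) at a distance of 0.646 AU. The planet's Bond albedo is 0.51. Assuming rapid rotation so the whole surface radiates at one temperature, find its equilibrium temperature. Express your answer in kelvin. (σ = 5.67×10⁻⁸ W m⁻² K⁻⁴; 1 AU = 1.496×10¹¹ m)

T_eq ≈ 468 K

d = 0.646 AU = 9.66×10¹⁰ m.
L = 4πR_⋆²σT_⋆⁴ = 4π(9.74×10⁸)² × 5.67×10⁻⁸ × (7880)⁴ = 2.61×10²⁷ W.
S = L/(4πd²) = 2.22×10⁴ W m⁻².
Energy balance: absorbed = emitted ⇒ πR²·S(1−A) = 4πR²·σT_eq⁴, so T_eq⁴ = S(1−A)/(4σ).
T_eq = [2.22×10⁴ × 0.49 / (4 × 5.67×10⁻⁸)]^(1/4) = (4.80×10¹⁰)^(1/4) = 468 K.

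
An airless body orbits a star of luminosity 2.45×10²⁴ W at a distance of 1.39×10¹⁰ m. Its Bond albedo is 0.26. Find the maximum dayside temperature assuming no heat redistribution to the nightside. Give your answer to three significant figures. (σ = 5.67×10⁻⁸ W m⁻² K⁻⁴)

Flux: S = L/(4πd²) = 2.45×10²⁴/(4π×(1.39×10¹⁰)²) = 1010 W m⁻².
With no redistribution each surface element balances locally: S(1−A) = σT⁴.
T = [1010 × 0.74 / 5.67×10⁻⁸]^(1/4) = (1.32×10¹⁰)^(1/4) = 339 K.

T_ss ≈ 339 K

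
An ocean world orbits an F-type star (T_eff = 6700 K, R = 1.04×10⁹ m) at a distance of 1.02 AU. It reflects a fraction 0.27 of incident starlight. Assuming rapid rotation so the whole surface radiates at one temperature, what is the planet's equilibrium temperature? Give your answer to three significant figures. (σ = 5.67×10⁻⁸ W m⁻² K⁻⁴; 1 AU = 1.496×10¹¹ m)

d = 1.02 AU = 1.53×10¹¹ m.
L = 4πR_⋆²σT_⋆⁴ = 4π(1.04×10⁹)² × 5.67×10⁻⁸ × (6700)⁴ = 1.55×10²⁷ W.
S = L/(4πd²) = 5310 W m⁻².
Energy balance: absorbed = emitted ⇒ πR²·S(1−A) = 4πR²·σT_eq⁴, so T_eq⁴ = S(1−A)/(4σ).
T_eq = [5310 × 0.73 / (4 × 5.67×10⁻⁸)]^(1/4) = (1.71×10¹⁰)^(1/4) = 362 K.

T_eq ≈ 362 K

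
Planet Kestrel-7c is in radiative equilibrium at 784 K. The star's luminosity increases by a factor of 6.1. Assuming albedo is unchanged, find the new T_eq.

T_eq ≈ 1230 K

T_eq ∝ L^(1/4) · d^(−1/2).
T′ = 784 × 6.1^(1/4) = 1230 K.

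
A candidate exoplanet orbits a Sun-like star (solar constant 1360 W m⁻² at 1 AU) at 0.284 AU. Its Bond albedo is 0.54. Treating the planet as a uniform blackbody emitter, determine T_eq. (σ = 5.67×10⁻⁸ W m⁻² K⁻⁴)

Flux at 0.284 AU: S = 1360/0.284² = 1.69×10⁴ W m⁻².
Energy balance: absorbed = emitted ⇒ πR²·S(1−A) = 4πR²·σT_eq⁴, so T_eq⁴ = S(1−A)/(4σ).
T_eq = [1.69×10⁴ × 0.46 / (4 × 5.67×10⁻⁸)]^(1/4) = (3.42×10¹⁰)^(1/4) = 430 K.

T_eq ≈ 430 K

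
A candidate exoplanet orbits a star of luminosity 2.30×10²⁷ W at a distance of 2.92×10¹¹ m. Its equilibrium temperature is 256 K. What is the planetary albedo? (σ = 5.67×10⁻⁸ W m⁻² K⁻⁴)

A ≈ 0.55

Flux: S = L/(4πd²) = 2.30×10²⁷/(4π×(2.92×10¹¹)²) = 2150 W m⁻².
From T_eq⁴ = S(1−A)/(4σ): 1−A = 4σT_eq⁴/S.
1−A = 4 × 5.67×10⁻⁸ × (256)⁴ / 2150 = 0.454.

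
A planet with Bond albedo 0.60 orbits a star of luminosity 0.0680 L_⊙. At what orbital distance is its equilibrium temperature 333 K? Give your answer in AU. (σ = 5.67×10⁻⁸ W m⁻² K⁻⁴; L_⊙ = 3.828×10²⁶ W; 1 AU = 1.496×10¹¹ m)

L = 0.0680 × 3.828×10²⁶ = 2.60×10²⁵ W.
From T_eq⁴ = L(1−A)/(16πσd²): d = √[L(1−A)/(16πσT_eq⁴)].
d = √[2.60×10²⁵ × 0.40 / (16π × 5.67×10⁻⁸ × (333)⁴)] = 1.72×10¹⁰ m = 0.115 AU.

d ≈ 0.115 AU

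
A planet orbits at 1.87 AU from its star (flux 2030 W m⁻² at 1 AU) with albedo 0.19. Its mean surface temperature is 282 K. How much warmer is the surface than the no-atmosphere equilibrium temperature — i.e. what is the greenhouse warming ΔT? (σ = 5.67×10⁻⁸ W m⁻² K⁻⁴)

S = 2030/1.87² = 580.5 W m⁻².
T_eq = [S(1−A)/(4σ)]^(1/4) = [580.5×0.81/(4×5.67×10⁻⁸)]^(1/4) = 213.4 K.
ΔT = T_surf − T_eq = 282 − 213.4.

ΔT ≈ 68.6 K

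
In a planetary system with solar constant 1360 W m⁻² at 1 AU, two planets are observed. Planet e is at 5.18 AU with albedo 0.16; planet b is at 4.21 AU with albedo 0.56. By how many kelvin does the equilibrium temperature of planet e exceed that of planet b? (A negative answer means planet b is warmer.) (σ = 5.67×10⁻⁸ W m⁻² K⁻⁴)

T_eq = [S₀(1−A)/(4σd²)]^(1/4), so T ∝ (1−A)^(1/4) / √d.
T₁ = [1360×0.84/(4×5.67×10⁻⁸×5.18²)]^(1/4) = 117.05 K.
T₂ = [1360×0.44/(4×5.67×10⁻⁸×4.21²)]^(1/4) = 110.46 K.

ΔT ≈ 6.6 K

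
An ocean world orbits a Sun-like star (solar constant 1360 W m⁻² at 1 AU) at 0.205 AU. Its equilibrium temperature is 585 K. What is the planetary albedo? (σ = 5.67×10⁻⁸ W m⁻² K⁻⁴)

Flux at 0.205 AU: S = 1360/0.205² = 3.24×10⁴ W m⁻².
From T_eq⁴ = S(1−A)/(4σ): 1−A = 4σT_eq⁴/S.
1−A = 4 × 5.67×10⁻⁸ × (585)⁴ / 3.24×10⁴ = 0.821.

A ≈ 0.18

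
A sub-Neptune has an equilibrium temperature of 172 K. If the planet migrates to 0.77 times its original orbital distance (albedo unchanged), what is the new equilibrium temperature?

T_eq ≈ 196 K

T_eq ∝ L^(1/4) · d^(−1/2).
T′ = 172 / 0.77^(1/2) = 196 K.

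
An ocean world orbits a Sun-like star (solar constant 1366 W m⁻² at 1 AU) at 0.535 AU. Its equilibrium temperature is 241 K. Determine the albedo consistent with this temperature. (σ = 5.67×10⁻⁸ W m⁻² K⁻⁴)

A ≈ 0.84

Flux at 0.535 AU: S = 1366/0.535² = 4770 W m⁻².
From T_eq⁴ = S(1−A)/(4σ): 1−A = 4σT_eq⁴/S.
1−A = 4 × 5.67×10⁻⁸ × (241)⁴ / 4770 = 0.160.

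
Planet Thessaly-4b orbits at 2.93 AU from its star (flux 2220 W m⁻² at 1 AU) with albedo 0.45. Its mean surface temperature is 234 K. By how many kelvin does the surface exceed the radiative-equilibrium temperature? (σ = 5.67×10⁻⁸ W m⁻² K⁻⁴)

ΔT ≈ 75.8 K

S = 2220/2.93² = 258.6 W m⁻².
T_eq = [S(1−A)/(4σ)]^(1/4) = [258.6×0.55/(4×5.67×10⁻⁸)]^(1/4) = 158.2 K.
ΔT = T_surf − T_eq = 234 − 158.2.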